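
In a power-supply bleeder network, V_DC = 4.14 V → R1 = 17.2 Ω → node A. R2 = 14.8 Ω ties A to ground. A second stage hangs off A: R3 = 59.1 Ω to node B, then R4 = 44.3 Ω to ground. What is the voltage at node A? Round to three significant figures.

The second stage (R3 + R4 = 103.4 Ω) loads node A in parallel with R2.
R2 ‖ (R3+R4) = 12.95 Ω.
V_A = 4.14 × 12.95/(17.2 + 12.95) = 1.778 V.

V_A ≈ 1.78 V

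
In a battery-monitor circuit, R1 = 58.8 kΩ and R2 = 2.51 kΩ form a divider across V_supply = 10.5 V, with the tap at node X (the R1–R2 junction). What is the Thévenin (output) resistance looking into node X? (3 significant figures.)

R_th ≈ 2.41 kΩ

With V_supply suppressed (replaced by a short), R_th = R1 ‖ R2 = (58.80 × 2.51)/(58.80 + 2.51) = 2.407 kΩ.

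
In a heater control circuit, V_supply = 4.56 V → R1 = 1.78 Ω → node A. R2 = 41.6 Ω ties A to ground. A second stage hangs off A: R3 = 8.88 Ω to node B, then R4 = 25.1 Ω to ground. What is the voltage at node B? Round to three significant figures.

V_B ≈ 3.08 V

Node A sees R2 in parallel with the series input of stage 2, R3 + R4 = 33.98 Ω.
Effective lower resistance at A: R2 ‖ 33.98 = 18.70 Ω.
So V_A = 4.56 × 0.9131 = 4.164 V.
Then the unloaded second divider: V_B = V_A × R4/(R3+R4) = 4.164 × 0.7387 = 3.076 V.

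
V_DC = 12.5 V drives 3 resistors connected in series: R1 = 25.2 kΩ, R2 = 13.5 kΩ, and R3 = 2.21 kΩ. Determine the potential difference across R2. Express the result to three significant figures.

V ≈ 4.12 V

Series total: ΣR = 25.2 + 13.5 + 2.21 = 40.91 kΩ.
By the voltage-divider rule, V = 12.5 × 13.50/40.91 = 4.125 V.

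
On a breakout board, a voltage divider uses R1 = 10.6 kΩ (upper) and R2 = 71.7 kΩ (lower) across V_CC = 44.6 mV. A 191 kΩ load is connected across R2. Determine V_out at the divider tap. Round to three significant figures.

V_out ≈ 37.1 mV

R2 ‖ R_L = (71.7 × 191)/(71.7 + 191) = 52.13 kΩ.
Then V_out = V_CC · R2'/(R1 + R2') = 44.6 × 52.13/62.73 = 37.06 mV.
(Unloaded it would be 38.9 mV; the load pulls it down.)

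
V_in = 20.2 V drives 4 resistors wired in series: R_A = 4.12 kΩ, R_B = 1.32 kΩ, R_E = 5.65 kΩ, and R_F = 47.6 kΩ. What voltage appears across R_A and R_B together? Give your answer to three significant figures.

V ≈ 1.87 V

Series total: ΣR = 4.12 + 1.32 + 5.65 + 47.6 = 58.69 kΩ.
R_{R_A..R_B} = 4.12 + 1.32 = 5.440 kΩ.
V = V_in · R/ΣR = 20.2 × 0.09269 = 1.872 V.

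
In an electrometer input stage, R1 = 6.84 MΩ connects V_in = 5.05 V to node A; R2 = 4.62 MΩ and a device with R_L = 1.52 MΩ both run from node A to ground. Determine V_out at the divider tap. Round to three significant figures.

V_out ≈ 0.723 V

R2 ‖ R_L = (4.62 × 1.52)/(4.62 + 1.52) = 1.144 MΩ.
Voltage divider with the loaded lower leg: V_out = 5.05 × 1.144/(6.84 + 1.144) = 5.05 × 0.1433 = 0.7234 V.
(Unloaded it would be 2.04 V; the load pulls it down.)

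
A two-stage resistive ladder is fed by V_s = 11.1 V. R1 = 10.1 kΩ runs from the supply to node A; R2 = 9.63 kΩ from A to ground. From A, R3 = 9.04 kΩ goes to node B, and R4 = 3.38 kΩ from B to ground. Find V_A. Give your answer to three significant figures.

The second stage (R3 + R4 = 12.42 kΩ) loads node A in parallel with R2.
Effective lower resistance at A: R2 ‖ 12.42 = 5.424 kΩ.
First divider: V_A = V_s · 5.424/(10.1 + 5.424) = 3.878 V.

V_A ≈ 3.88 V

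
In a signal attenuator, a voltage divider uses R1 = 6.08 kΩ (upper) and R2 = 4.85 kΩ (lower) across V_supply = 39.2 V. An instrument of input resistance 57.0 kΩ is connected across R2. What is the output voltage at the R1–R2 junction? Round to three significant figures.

V_out ≈ 16.6 V

First combine the lower leg with the load: R2 ‖ R_L = 4.470 kΩ.
Then V_out = V_supply · R2'/(R1 + R2') = 39.2 × 4.470/10.55 = 16.61 V.
(Unloaded it would be 17.4 V; the load pulls it down.)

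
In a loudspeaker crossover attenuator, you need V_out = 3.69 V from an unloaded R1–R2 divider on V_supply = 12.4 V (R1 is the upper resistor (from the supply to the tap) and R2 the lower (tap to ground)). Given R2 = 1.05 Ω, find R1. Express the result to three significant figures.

The divider ratio is R2/(R1+R2) = 3.69/12.4 = 0.2976.
Rearranging, R1 = R2·(1−k)/k = 1.05 × 2.360 = 2.478 Ω.

R1 ≈ 2.48 Ω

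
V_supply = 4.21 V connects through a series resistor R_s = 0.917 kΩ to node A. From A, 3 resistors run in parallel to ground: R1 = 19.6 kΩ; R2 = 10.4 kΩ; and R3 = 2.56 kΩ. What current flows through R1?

Parallel bank: R_p = 1/(1/19.6 + 1/10.4 + 1/2.56) = 1.859 kΩ.
V_A = 4.21 × 1.859/2.776 = 2.820 V.
I(R1) = V_A / R1 = 2.820/19.6 = 0.1439 mA.
(Check via current divider: I_total = 1.516 mA; share G_k/ΣG = 0.09487 → same result.)

I ≈ 0.144 mA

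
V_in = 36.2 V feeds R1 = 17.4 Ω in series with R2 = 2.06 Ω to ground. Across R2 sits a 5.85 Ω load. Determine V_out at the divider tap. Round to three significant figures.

V_out ≈ 2.91 V

The load sits in parallel with R2, giving an effective lower resistance R2' = R2·R_L/(R2+R_L) = 1.524 Ω.
Then V_out = V_in · R2'/(R1 + R2') = 36.2 × 1.524/18.92 = 2.914 V.
(Unloaded it would be 3.83 V; the load pulls it down.)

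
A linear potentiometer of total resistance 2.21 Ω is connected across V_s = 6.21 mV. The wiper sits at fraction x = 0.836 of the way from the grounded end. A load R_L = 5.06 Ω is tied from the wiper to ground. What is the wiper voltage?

Split the track: R_lower = x·R_p = 1.848 Ω, R_upper = (1−x)·R_p = 0.3624 Ω.
Lower segment in parallel with the load: 1.848 ‖ 5.06 = 1.353 Ω.
Then V_out = V_s · 1.353/(0.3624 + 1.353) = 4.898 mV.

V_out ≈ 4.90 mV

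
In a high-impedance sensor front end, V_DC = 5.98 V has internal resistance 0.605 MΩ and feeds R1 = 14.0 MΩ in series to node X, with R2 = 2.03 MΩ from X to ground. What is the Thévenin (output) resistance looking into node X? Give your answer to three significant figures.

R_th ≈ 1.78 MΩ

R1' = 0.605 + 14.0 = 14.61 MΩ (source resistance + R1).
Looking into X with the source shorted: R_th = R1'·R2/(R1'+R2) = 14.61 × 2.03/16.64 = 1.782 MΩ.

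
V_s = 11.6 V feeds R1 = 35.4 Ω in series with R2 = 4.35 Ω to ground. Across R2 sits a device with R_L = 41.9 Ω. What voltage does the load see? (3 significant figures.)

R2 ‖ R_L = (4.35 × 41.9)/(4.35 + 41.9) = 3.941 Ω.
Voltage divider with the loaded lower leg: V_out = 11.6 × 3.941/(35.4 + 3.941) = 11.6 × 0.1002 = 1.162 V.

V_out ≈ 1.16 V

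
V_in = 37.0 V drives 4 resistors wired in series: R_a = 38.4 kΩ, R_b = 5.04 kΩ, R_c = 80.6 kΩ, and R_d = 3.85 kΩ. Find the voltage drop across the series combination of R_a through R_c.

V ≈ 35.9 V

ΣR = 38.4 + 5.04 + 80.6 + 3.85 = 127.9 kΩ.
R_{R_a..R_c} = 38.4 + 5.04 + 80.6 = 124.0 kΩ.
V = V_in · R/ΣR = 37.0 × 0.9699 = 35.89 V.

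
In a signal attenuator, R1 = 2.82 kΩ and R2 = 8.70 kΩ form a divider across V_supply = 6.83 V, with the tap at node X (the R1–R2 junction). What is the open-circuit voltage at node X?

With X open, the divider is unloaded: V_th = 6.83 × 8.70/11.52 = 5.158 V.

V_th ≈ 5.16 V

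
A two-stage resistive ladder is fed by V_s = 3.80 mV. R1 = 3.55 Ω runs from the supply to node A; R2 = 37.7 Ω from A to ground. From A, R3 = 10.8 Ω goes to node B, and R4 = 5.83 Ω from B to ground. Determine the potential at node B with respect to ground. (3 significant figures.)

Node A sees R2 in parallel with the series input of stage 2, R3 + R4 = 16.63 Ω.
Effective lower resistance at A: R2 ‖ 16.63 = 11.54 Ω.
First divider: V_A = V_s · 11.54/(3.55 + 11.54) = 2.906 mV.
Then the unloaded second divider: V_B = V_A × R4/(R3+R4) = 2.906 × 0.3506 = 1.019 mV.

V_B ≈ 1.02 mV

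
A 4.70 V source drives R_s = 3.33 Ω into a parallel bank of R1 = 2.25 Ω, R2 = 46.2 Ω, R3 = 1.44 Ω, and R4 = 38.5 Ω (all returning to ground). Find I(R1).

I ≈ 0.422 A

Equivalent of the parallel group: R_p = 0.8428 Ω.
V_A = 4.70 × 0.8428/4.173 = 0.9493 V.
I(R1) = V_A / R1 = 0.9493/2.25 = 0.4219 A.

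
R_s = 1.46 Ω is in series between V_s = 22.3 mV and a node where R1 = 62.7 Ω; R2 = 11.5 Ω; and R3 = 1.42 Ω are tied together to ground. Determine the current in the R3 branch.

Equivalent of the parallel group: R_p = 1.239 Ω.
Node voltage V_A = V_s · R_p/(R_s + R_p) = 22.3 × 0.4591 = 10.24 mV.
Branch current I = V_A/R3 = 10.24/1.42 = 7.209 mA.

I ≈ 7.21 mA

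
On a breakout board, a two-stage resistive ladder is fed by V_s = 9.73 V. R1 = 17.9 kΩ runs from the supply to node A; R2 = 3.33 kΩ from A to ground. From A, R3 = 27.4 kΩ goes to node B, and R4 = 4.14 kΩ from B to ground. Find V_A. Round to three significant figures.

V_A ≈ 1.40 V

Node A sees R2 in parallel with the series input of stage 2, R3 + R4 = 31.54 kΩ.
R2 ‖ (R3+R4) = 3.012 kΩ.
V_A = 9.73 × 3.012/(17.9 + 3.012) = 1.401 V.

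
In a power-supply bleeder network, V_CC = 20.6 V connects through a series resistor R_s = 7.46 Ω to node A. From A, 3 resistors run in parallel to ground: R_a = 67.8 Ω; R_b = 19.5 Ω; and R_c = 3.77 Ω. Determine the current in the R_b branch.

Equivalent of the parallel group: R_p = 3.019 Ω.
V_A by voltage divider: V_A = 20.6 × 3.019/(7.46 + 3.019) = 5.934 V.
Branch current I = V_A/R_b = 5.934/19.5 = 0.3043 A.

I ≈ 0.304 A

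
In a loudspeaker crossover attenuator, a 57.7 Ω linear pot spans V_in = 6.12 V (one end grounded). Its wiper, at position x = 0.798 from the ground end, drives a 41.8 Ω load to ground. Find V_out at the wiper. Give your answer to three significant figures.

Lower segment x·R_p = 46.04 Ω; upper segment (1−x)·R_p = 11.66 Ω.
R_L loads the lower segment: effective lower R = 21.91 Ω.
Then V_out = V_in · 21.91/(11.66 + 21.91) = 3.995 V.

V_out ≈ 3.99 V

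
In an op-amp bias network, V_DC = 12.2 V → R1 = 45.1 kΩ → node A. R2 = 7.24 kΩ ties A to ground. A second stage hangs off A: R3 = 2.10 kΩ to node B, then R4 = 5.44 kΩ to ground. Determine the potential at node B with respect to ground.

V_B ≈ 0.666 V

Node A sees R2 in parallel with the series input of stage 2, R3 + R4 = 7.540 kΩ.
Effective lower resistance at A: R2 ‖ 7.540 = 3.693 kΩ.
First divider: V_A = V_DC · 3.693/(45.1 + 3.693) = 0.9235 V.
Stage 2 is unloaded, so V_B = V_A · R4/(R3+R4) = 0.9235 × 5.44/7.540 = 0.6663 V.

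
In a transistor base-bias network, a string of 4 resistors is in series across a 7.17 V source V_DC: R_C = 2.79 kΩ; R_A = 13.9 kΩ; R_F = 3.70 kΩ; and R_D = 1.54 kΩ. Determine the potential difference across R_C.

V ≈ 0.912 V

Total series resistance ΣR = 2.79 + 13.9 + 3.70 + 1.54 = 21.93 kΩ.
Voltage divider: V = V_DC · (2.790 / 21.93) = 7.17 × 0.1272 = 0.9122 V.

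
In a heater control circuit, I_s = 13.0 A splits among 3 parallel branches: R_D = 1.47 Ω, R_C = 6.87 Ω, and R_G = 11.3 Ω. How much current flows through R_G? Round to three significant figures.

ΣG = 1/1.47 + 1/6.87 + 1/11.3 = 0.9143.
R_G takes the fraction G_k/ΣG = 0.08850/0.9143 = 0.09679, so I = 13.0 × 0.09679 = 1.258 A.

I ≈ 1.26 A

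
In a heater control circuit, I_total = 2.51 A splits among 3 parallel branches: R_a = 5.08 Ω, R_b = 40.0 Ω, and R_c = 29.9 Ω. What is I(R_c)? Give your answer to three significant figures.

Total conductance ΣG = 1/5.08 + 1/40.0 + 1/29.9 = 0.2553 (units of 1/Ω).
Current divider: I(R_c) = I_total · G_k/ΣG = 2.51 × (0.03344/0.2553) = 2.51 × 0.1310 = 0.3288 A.

I ≈ 0.329 A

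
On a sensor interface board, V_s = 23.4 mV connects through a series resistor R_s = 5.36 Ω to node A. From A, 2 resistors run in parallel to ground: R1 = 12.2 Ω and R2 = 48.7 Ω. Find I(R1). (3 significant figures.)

I ≈ 1.24 mA

Combine the parallel branches: R_p = (1/12.2 + 1/48.7)⁻¹ = 9.756 Ω.
V_A by voltage divider: V_A = 23.4 × 9.756/(5.36 + 9.756) = 15.10 mV.
I(R1) = V_A / R1 = 15.10/12.2 = 1.238 mA.
(Check via current divider: I_total = 1.548 mA; share G_k/ΣG = 0.7997 → same result.)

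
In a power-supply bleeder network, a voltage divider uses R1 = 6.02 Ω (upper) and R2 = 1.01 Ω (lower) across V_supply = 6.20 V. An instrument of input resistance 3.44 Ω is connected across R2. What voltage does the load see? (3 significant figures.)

R2 ‖ R_L = (1.01 × 3.44)/(1.01 + 3.44) = 0.7808 Ω.
Voltage divider with the loaded lower leg: V_out = 6.20 × 0.7808/(6.02 + 0.7808) = 6.20 × 0.1148 = 0.7118 V.
(Unloaded it would be 0.891 V; the load pulls it down.)

V_out ≈ 0.712 V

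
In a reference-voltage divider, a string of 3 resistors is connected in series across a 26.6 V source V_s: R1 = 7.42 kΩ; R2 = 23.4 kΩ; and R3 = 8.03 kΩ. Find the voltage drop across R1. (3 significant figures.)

ΣR = 7.42 + 23.4 + 8.03 = 38.85 kΩ.
Voltage divider: V = V_s · (7.420 / 38.85) = 26.6 × 0.1910 = 5.080 V.

V ≈ 5.08 V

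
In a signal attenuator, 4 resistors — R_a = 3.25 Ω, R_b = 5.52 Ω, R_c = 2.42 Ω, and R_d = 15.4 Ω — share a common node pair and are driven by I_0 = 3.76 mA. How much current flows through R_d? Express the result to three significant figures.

Conductances: ΣG = 1/3.25 + 1/5.52 + 1/2.42 + 1/15.4 = 0.9670 (1/Ω).
R_d takes the fraction G_k/ΣG = 0.06494/0.9670 = 0.06715, so I = 3.76 × 0.06715 = 0.2525 mA.

I ≈ 0.252 mA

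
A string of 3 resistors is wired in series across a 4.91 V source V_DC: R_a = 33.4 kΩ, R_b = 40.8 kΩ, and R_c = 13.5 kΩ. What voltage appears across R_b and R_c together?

ΣR = 33.4 + 40.8 + 13.5 = 87.70 kΩ.
R_{R_b..R_c} = 40.8 + 13.5 = 54.30 kΩ.
V = V_DC · R/ΣR = 4.91 × 0.6192 = 3.040 V.

V ≈ 3.04 V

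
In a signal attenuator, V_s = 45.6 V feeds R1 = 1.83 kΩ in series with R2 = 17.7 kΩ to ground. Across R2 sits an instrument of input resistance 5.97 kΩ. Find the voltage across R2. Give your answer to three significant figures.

First combine the lower leg with the load: R2 ‖ R_L = 4.464 kΩ.
Then V_out = V_s · R2'/(R1 + R2') = 45.6 × 4.464/6.294 = 32.34 V.

V_out ≈ 32.3 V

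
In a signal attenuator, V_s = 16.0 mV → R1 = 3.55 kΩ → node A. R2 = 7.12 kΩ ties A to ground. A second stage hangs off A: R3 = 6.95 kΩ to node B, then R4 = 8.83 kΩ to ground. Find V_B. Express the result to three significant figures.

Node A sees R2 in parallel with the series input of stage 2, R3 + R4 = 15.78 kΩ.
Effective lower resistance at A: R2 ‖ 15.78 = 4.906 kΩ.
So V_A = 16.0 × 0.5802 = 9.283 mV.
V_B = V_A × 0.5596 = 5.195 mV.

V_B ≈ 5.19 mV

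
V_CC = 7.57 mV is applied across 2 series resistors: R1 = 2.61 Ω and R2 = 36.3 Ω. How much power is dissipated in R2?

P ≈ 1.37 µW

The common current is I = 7.57/38.91 = 0.1946 mA.
P(R2) = I²·R2 = (0.1946)² × 36.3 = 1.374 µW.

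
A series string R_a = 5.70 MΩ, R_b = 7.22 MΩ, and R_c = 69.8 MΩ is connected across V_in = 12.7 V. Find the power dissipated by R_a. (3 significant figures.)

ΣR = 82.72 MΩ → I = 12.7/82.72 = 0.1535 µA.
P(R_a) = I²·R_a = (0.1535)² × 5.70 = 0.1344 µW.

P ≈ 0.134 µW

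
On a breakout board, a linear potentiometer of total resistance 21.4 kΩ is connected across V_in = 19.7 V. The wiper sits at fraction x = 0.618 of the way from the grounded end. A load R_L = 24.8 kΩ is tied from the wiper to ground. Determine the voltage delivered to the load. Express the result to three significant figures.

V_out ≈ 10.1 V

The pot divides into 8.175 kΩ above the wiper and 13.23 kΩ below.
R_L loads the lower segment: effective lower R = 8.625 kΩ.
V_out = 19.7 × 8.625/(8.175 + 8.625) = 10.11 V.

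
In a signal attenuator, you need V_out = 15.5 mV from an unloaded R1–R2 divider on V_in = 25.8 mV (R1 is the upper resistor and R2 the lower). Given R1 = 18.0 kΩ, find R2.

V_out/V_in = R2/(R1+R2) = 0.6008.
R2 = R1 · 0.6008/(1 − 0.6008) = 27.09 kΩ.

R2 ≈ 27.1 kΩ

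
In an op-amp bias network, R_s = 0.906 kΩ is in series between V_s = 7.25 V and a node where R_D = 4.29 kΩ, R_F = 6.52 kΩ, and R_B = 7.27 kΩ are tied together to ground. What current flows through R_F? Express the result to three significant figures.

I ≈ 0.754 mA

Parallel bank: R_p = 1/(1/4.29 + 1/6.52 + 1/7.27) = 1.908 kΩ.
V_A = 7.25 × 1.908/2.814 = 4.916 V.
Branch current I = V_A/R_F = 4.916/6.52 = 0.7540 mA.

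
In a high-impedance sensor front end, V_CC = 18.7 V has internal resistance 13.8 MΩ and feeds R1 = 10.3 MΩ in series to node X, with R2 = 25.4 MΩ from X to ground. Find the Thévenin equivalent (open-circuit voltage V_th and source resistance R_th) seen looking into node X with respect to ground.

V_th ≈ 9.60 V, R_th ≈ 12.4 MΩ

R1' = 13.8 + 10.3 = 24.10 MΩ (source resistance + R1).
Open-circuit (no load on X): V_th = V_CC · R2/(R1' + R2) = 18.7 × 25.4/(24.10 + 25.4) = 9.596 V.
Looking into X with the source shorted: R_th = R1'·R2/(R1'+R2) = 24.10 × 25.4/49.50 = 12.37 MΩ.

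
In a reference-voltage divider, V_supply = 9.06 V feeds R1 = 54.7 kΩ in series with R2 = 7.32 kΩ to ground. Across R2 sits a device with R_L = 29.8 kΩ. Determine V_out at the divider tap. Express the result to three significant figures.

R2 ‖ R_L = (7.32 × 29.8)/(7.32 + 29.8) = 5.877 kΩ.
Voltage divider with the loaded lower leg: V_out = 9.06 × 5.877/(54.7 + 5.877) = 9.06 × 0.09701 = 0.8789 V.
(Unloaded it would be 1.07 V; the load pulls it down.)

V_out ≈ 0.879 V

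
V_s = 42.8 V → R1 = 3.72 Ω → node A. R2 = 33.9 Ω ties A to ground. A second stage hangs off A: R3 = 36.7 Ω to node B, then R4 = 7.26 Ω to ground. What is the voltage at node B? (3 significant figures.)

V_B ≈ 5.92 V

The second stage (R3 + R4 = 43.96 Ω) loads node A in parallel with R2.
Effective lower resistance at A: R2 ‖ 43.96 = 19.14 Ω.
First divider: V_A = V_s · 19.14/(3.72 + 19.14) = 35.84 V.
Then the unloaded second divider: V_B = V_A × R4/(R3+R4) = 35.84 × 0.1652 = 5.918 V.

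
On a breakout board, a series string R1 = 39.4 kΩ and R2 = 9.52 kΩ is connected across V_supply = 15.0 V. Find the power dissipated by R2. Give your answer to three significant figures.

P ≈ 0.895 mW

The common current is I = 15.0/48.92 = 0.3066 mA.
P(R2) = I²·R2 = (0.3066)² × 9.52 = 0.8950 mW.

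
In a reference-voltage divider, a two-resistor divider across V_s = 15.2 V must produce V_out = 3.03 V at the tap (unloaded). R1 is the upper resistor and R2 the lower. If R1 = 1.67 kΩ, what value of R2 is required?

V_out/V_s = R2/(R1+R2) = 0.1993.
Rearranging, R2 = R1·k/(1−k) = 1.67 × 0.2490 = 0.4158 kΩ.

R2 ≈ 0.416 kΩ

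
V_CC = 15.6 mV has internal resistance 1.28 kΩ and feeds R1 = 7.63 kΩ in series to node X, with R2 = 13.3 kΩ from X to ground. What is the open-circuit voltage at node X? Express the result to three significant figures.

V_th ≈ 9.34 mV

R1' = 1.28 + 7.63 = 8.910 kΩ (source resistance + R1).
With X open, the divider is unloaded: V_th = 15.6 × 13.3/22.21 = 9.342 mV.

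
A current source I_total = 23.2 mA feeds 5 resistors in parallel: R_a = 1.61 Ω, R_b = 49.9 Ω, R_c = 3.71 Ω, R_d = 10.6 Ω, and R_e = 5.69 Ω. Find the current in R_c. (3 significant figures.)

Total conductance ΣG = 1/1.61 + 1/49.9 + 1/3.71 + 1/10.6 + 1/5.69 = 1.181 (units of 1/Ω).
R_c takes the fraction G_k/ΣG = 0.2695/1.181 = 0.2283, so I = 23.2 × 0.2283 = 5.296 mA.

I ≈ 5.30 mA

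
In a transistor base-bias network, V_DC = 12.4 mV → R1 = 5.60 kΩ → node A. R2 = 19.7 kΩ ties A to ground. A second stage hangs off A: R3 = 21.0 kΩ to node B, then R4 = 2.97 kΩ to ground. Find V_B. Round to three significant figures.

Node A sees R2 in parallel with the series input of stage 2, R3 + R4 = 23.97 kΩ.
R2 ‖ (R3+R4) = 10.81 kΩ.
So V_A = 12.4 × 0.6588 = 8.169 mV.
Then the unloaded second divider: V_B = V_A × R4/(R3+R4) = 8.169 × 0.1239 = 1.012 mV.

V_B ≈ 1.01 mV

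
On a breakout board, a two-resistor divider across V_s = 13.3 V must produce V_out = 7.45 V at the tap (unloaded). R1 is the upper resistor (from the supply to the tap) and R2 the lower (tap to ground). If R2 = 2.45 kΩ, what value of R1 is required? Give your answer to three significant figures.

Required fraction k = V_out/V_s = 0.5602.
So R1 = R2 · (V_s/V_out − 1) = 2.45 × (13.3/7.45 − 1) = 2.45 × 0.7852 = 1.924 kΩ.

R1 ≈ 1.92 kΩ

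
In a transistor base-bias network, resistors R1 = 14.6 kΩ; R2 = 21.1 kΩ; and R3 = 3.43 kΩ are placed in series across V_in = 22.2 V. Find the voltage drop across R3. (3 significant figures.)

Series total: ΣR = 14.6 + 21.1 + 3.43 = 39.13 kΩ.
By the voltage-divider rule, V = 22.2 × 3.430/39.13 = 1.946 V.

V ≈ 1.95 V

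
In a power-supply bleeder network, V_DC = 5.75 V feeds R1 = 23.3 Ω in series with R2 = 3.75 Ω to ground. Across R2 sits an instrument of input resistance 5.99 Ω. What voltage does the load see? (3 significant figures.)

R2 ‖ R_L = (3.75 × 5.99)/(3.75 + 5.99) = 2.306 Ω.
Then V_out = V_DC · R2'/(R1 + R2') = 5.75 × 2.306/25.61 = 0.5179 V.
(Unloaded it would be 0.797 V; the load pulls it down.)

V_out ≈ 0.518 V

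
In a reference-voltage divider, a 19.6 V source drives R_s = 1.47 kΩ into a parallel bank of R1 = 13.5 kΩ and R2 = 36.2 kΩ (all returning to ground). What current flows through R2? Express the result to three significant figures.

I ≈ 0.471 mA

Equivalent of the parallel group: R_p = 9.833 kΩ.
V_A by voltage divider: V_A = 19.6 × 9.833/(1.47 + 9.833) = 17.05 V.
Branch current I = V_A/R2 = 17.05/36.2 = 0.4710 mA.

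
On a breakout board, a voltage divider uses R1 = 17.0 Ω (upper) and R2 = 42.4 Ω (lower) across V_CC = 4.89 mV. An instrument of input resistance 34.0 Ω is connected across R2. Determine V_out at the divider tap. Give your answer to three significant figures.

First combine the lower leg with the load: R2 ‖ R_L = 18.87 Ω.
Then V_out = V_CC · R2'/(R1 + R2') = 4.89 × 18.87/35.87 = 2.572 mV.

V_out ≈ 2.57 mV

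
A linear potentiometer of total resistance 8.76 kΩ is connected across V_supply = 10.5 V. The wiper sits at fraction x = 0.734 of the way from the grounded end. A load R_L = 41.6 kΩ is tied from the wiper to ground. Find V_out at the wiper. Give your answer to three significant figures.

The pot divides into 2.330 kΩ above the wiper and 6.430 kΩ below.
R_L loads the lower segment: effective lower R = 5.569 kΩ.
Loaded-divider output: V_out = 10.5 × 0.7050 = 7.403 V.
(Unloaded: V_out = x·V_supply = 7.71 V.)

V_out ≈ 7.40 V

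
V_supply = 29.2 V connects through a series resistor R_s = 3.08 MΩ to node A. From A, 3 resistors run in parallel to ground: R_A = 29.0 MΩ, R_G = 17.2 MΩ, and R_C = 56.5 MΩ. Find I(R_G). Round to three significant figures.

I ≈ 1.27 µA

Parallel bank: R_p = 1/(1/29.0 + 1/17.2 + 1/56.5) = 9.064 MΩ.
V_A by voltage divider: V_A = 29.2 × 9.064/(3.08 + 9.064) = 21.79 V.
I(R_G) = V_A / R_G = 21.79/17.2 = 1.267 µA.
(Check via current divider: I_total = 2.404 µA; share G_k/ΣG = 0.5270 → same result.)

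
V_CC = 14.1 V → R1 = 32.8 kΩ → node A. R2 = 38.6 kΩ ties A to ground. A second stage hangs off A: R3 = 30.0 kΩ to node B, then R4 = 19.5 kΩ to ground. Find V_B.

V_B ≈ 2.21 V

The second stage (R3 + R4 = 49.50 kΩ) loads node A in parallel with R2.
Effective lower resistance at A: R2 ‖ 49.50 = 21.69 kΩ.
V_A = 14.1 × 21.69/(32.8 + 21.69) = 5.612 V.
Then the unloaded second divider: V_B = V_A × R4/(R3+R4) = 5.612 × 0.3939 = 2.211 V.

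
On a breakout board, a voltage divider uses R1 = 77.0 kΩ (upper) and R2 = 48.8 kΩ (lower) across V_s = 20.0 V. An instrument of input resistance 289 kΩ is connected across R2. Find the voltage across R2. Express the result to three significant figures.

The load sits in parallel with R2, giving an effective lower resistance R2' = R2·R_L/(R2+R_L) = 41.75 kΩ.
Now apply the divider: V_out = 20.0 × 0.3516 = 7.032 V.

V_out ≈ 7.03 V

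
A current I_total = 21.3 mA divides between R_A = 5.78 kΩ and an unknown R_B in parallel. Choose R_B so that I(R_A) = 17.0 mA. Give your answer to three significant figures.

The fraction through R_A equals R_B/(R_A+R_B).
With f = 0.7981, R_B = R_A · f/(1−f) = 5.78 × 3.953 = 22.85 kΩ.

R_B ≈ 22.9 kΩ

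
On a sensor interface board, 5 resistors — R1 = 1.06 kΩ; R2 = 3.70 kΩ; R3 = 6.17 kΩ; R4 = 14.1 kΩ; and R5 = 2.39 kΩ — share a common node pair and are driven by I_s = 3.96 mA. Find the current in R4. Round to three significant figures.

ΣG = 1/1.06 + 1/3.70 + 1/6.17 + 1/14.1 + 1/2.39 = 1.865.
Current divider: I(R4) = I_s · G_k/ΣG = 3.96 × (0.07092/1.865) = 3.96 × 0.03803 = 0.1506 mA.

I ≈ 0.151 mA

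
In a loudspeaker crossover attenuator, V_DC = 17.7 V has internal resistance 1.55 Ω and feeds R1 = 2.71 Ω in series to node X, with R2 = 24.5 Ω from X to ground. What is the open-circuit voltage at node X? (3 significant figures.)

R1' = 1.55 + 2.71 = 4.260 Ω (source resistance + R1).
Open-circuit (no load on X): V_th = V_DC · R2/(R1' + R2) = 17.7 × 24.5/(4.260 + 24.5) = 15.08 V.

V_th ≈ 15.1 V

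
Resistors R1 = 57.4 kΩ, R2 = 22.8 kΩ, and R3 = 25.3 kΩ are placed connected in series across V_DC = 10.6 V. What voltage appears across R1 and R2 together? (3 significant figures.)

Total series resistance ΣR = 57.4 + 22.8 + 25.3 = 105.5 kΩ.
R_{R1..R2} = 57.4 + 22.8 = 80.20 kΩ.
Voltage divider: V = V_DC · (80.20 / 105.5) = 10.6 × 0.7602 = 8.058 V.

V ≈ 8.06 V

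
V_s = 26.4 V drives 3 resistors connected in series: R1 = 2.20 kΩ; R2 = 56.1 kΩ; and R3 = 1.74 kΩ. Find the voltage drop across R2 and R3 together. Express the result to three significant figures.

Series total: ΣR = 2.20 + 56.1 + 1.74 = 60.04 kΩ.
R_{R2..R3} = 56.1 + 1.74 = 57.84 kΩ.
By the voltage-divider rule, V = 26.4 × 57.84/60.04 = 25.43 V.

V ≈ 25.4 V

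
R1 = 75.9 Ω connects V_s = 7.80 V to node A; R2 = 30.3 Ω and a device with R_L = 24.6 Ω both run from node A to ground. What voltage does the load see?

First combine the lower leg with the load: R2 ‖ R_L = 13.58 Ω.
Voltage divider with the loaded lower leg: V_out = 7.80 × 13.58/(75.9 + 13.58) = 7.80 × 0.1517 = 1.184 V.

V_out ≈ 1.18 V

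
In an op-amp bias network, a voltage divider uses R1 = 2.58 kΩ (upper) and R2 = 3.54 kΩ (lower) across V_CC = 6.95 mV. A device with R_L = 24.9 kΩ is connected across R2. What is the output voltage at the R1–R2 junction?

First combine the lower leg with the load: R2 ‖ R_L = 3.099 kΩ.
Voltage divider with the loaded lower leg: V_out = 6.95 × 3.099/(2.58 + 3.099) = 6.95 × 0.5457 = 3.793 mV.

V_out ≈ 3.79 mV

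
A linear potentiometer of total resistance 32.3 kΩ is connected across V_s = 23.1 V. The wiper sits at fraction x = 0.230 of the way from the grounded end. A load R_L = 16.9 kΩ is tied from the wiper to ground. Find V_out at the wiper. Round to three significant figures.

V_out ≈ 3.97 V

Split the track: R_lower = x·R_p = 7.429 kΩ, R_upper = (1−x)·R_p = 24.87 kΩ.
Lower segment in parallel with the load: 7.429 ‖ 16.9 = 5.161 kΩ.
Loaded-divider output: V_out = 23.1 × 0.1718 = 3.969 V.
(Unloaded: V_out = x·V_s = 5.31 V.)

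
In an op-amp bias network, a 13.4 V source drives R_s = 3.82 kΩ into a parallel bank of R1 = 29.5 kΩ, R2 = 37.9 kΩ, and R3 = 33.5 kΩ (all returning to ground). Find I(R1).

I ≈ 0.338 mA

Combine the parallel branches: R_p = (1/29.5 + 1/37.9 + 1/33.5)⁻¹ = 11.09 kΩ.
V_A = 13.4 × 11.09/14.91 = 9.968 V.
I(R1) = V_A / R1 = 9.968/29.5 = 0.3379 mA.
(Equivalently: I_total = 0.8985 mA, then current-divider fraction G_k/ΣG = 0.3761.)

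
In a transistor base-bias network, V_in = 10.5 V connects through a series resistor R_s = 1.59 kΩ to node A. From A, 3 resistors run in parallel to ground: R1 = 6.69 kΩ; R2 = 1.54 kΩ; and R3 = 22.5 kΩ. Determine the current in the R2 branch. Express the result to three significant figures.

I ≈ 2.91 mA

Combine the parallel branches: R_p = (1/6.69 + 1/1.54 + 1/22.5)⁻¹ = 1.186 kΩ.
Node voltage V_A = V_in · R_p/(R_s + R_p) = 10.5 × 0.4272 = 4.486 V.
I(R2) = V_A / R2 = 4.486/1.54 = 2.913 mA.
(Equivalently: I_total = 3.783 mA, then current-divider fraction G_k/ΣG = 0.7700.)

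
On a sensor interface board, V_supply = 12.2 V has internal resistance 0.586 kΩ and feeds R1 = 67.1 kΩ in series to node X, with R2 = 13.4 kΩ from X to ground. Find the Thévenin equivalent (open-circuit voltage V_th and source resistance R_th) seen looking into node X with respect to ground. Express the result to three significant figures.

R1' = 0.586 + 67.1 = 67.69 kΩ (source resistance + R1).
V_th is the unloaded tap voltage: V_supply · R2/(R1'+R2) = 12.2 × 0.1653 = 2.016 V.
Zeroing V_supply shorts the top of R1' to ground, so R_th = R1' ‖ R2 = 11.19 kΩ.

V_th ≈ 2.02 V, R_th ≈ 11.2 kΩ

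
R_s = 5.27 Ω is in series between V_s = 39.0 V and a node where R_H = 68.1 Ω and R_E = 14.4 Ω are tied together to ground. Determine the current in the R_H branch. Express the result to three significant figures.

I ≈ 0.397 A

Parallel bank: R_p = 1/(1/68.1 + 1/14.4) = 11.89 Ω.
Node voltage V_A = V_s · R_p/(R_s + R_p) = 39.0 × 0.6928 = 27.02 V.
Branch current I = V_A/R_H = 27.02/68.1 = 0.3968 A.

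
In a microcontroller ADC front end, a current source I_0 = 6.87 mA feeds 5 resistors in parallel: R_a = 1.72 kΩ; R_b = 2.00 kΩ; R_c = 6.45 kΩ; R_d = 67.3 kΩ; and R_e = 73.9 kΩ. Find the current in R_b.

Total conductance ΣG = 1/1.72 + 1/2.00 + 1/6.45 + 1/67.3 + 1/73.9 = 1.265 (units of 1/kΩ).
By the current-divider rule, I = I_0 · G_k/ΣG = 6.87 × 0.3953 = 2.716 mA.

I ≈ 2.72 mA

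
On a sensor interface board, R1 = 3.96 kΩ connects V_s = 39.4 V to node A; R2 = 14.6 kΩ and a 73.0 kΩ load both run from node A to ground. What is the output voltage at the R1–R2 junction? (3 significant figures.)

R2 ‖ R_L = (14.6 × 73.0)/(14.6 + 73.0) = 12.17 kΩ.
Voltage divider with the loaded lower leg: V_out = 39.4 × 12.17/(3.96 + 12.17) = 39.4 × 0.7544 = 29.73 V.

V_out ≈ 29.7 V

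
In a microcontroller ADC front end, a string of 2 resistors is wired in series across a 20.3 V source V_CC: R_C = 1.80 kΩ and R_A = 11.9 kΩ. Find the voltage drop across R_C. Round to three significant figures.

V ≈ 2.67 V

Total series resistance ΣR = 1.80 + 11.9 = 13.70 kΩ.
V = V_CC · R/ΣR = 20.3 × 0.1314 = 2.667 V.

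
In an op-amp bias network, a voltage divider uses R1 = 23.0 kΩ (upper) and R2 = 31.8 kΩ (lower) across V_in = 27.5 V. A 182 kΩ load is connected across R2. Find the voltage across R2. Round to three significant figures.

The load sits in parallel with R2, giving an effective lower resistance R2' = R2·R_L/(R2+R_L) = 27.07 kΩ.
Voltage divider with the loaded lower leg: V_out = 27.5 × 27.07/(23.0 + 27.07) = 27.5 × 0.5406 = 14.87 V.

V_out ≈ 14.9 V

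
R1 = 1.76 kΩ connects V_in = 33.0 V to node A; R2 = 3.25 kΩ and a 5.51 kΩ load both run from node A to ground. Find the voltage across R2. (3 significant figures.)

The load sits in parallel with R2, giving an effective lower resistance R2' = R2·R_L/(R2+R_L) = 2.044 kΩ.
Voltage divider with the loaded lower leg: V_out = 33.0 × 2.044/(1.76 + 2.044) = 33.0 × 0.5374 = 17.73 V.

V_out ≈ 17.7 V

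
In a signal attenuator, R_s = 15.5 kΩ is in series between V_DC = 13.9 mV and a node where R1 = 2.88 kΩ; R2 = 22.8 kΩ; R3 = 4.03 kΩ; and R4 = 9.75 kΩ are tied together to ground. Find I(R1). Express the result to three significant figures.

I ≈ 0.386 µA

Parallel bank: R_p = 1/(1/2.88 + 1/22.8 + 1/4.03 + 1/9.75) = 1.348 kΩ.
Node voltage V_A = V_DC · R_p/(R_s + R_p) = 13.9 × 0.08001 = 1.112 mV.
Branch current I = V_A/R1 = 1.112/2.88 = 0.3862 µA.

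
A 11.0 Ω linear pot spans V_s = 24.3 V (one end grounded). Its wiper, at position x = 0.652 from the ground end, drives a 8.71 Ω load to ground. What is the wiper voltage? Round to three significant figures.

Lower segment x·R_p = 7.172 Ω; upper segment (1−x)·R_p = 3.828 Ω.
(x·R_p) ‖ R_L = 3.933 Ω.
Loaded-divider output: V_out = 24.3 × 0.5068 = 12.31 V.

V_out ≈ 12.3 V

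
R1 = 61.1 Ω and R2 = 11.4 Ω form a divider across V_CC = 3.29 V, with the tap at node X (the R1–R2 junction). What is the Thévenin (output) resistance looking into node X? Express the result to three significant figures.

R_th ≈ 9.61 Ω

With V_CC suppressed (replaced by a short), R_th = R1 ‖ R2 = (61.10 × 11.4)/(61.10 + 11.4) = 9.607 Ω.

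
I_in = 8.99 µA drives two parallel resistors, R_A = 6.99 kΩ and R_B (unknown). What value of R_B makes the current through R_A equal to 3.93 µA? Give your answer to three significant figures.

R_B ≈ 5.43 kΩ

Two-branch current divider: I_A = I_in · R_B/(R_A + R_B).
With f = 0.4372, R_B = R_A · f/(1−f) = 6.99 × 0.7767 = 5.429 kΩ.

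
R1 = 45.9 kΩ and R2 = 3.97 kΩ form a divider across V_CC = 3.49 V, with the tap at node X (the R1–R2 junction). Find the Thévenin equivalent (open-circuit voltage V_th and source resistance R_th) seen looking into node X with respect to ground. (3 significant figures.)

V_th is the unloaded tap voltage: V_CC · R2/(R1+R2) = 3.49 × 0.07961 = 0.2778 V.
Looking into X with the source shorted: R_th = R1·R2/(R1+R2) = 45.90 × 3.97/49.87 = 3.654 kΩ.

V_th ≈ 0.278 V, R_th ≈ 3.65 kΩ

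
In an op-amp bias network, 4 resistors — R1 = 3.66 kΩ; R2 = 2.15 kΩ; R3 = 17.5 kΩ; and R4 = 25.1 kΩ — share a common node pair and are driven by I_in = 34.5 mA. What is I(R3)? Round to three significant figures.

Total conductance ΣG = 1/3.66 + 1/2.15 + 1/17.5 + 1/25.1 = 0.8353 (units of 1/kΩ).
By the current-divider rule, I = I_in · G_k/ΣG = 34.5 × 0.06841 = 2.360 mA.

I ≈ 2.36 mA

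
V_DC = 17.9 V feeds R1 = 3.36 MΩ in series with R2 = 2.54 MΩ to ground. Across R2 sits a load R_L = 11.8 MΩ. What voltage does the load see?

V_out ≈ 6.86 V

R2 ‖ R_L = (2.54 × 11.8)/(2.54 + 11.8) = 2.090 MΩ.
Voltage divider with the loaded lower leg: V_out = 17.9 × 2.090/(3.36 + 2.090) = 17.9 × 0.3835 = 6.865 V.
(Unloaded it would be 7.71 V; the load pulls it down.)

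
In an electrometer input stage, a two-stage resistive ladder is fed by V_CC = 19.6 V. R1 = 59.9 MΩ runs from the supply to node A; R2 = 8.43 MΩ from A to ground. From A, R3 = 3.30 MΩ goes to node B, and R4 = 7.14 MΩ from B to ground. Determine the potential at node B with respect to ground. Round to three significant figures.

Node A sees R2 in parallel with the series input of stage 2, R3 + R4 = 10.44 MΩ.
R2 ‖ (R3+R4) = 4.664 MΩ.
So V_A = 19.6 × 0.07224 = 1.416 V.
Then the unloaded second divider: V_B = V_A × R4/(R3+R4) = 1.416 × 0.6839 = 0.9683 V.

V_B ≈ 0.968 V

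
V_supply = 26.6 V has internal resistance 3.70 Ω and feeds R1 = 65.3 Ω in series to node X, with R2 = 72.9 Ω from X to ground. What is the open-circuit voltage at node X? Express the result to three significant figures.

R1' = 3.70 + 65.3 = 69.00 Ω (source resistance + R1).
V_th is the unloaded tap voltage: V_supply · R2/(R1'+R2) = 26.6 × 0.5137 = 13.67 V.

V_th ≈ 13.7 V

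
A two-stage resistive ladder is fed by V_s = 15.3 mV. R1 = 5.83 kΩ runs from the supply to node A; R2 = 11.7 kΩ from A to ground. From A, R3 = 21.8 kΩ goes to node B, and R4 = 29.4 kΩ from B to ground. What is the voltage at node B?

Node A sees R2 in parallel with the series input of stage 2, R3 + R4 = 51.20 kΩ.
R2 ‖ (R3+R4) = 9.524 kΩ.
So V_A = 15.3 × 0.6203 = 9.490 mV.
Stage 2 is unloaded, so V_B = V_A · R4/(R3+R4) = 9.490 × 29.4/51.20 = 5.450 mV.

V_B ≈ 5.45 mV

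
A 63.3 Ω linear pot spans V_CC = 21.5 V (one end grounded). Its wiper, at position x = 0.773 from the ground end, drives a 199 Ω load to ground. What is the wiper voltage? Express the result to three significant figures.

V_out ≈ 15.7 V

Lower segment x·R_p = 48.93 Ω; upper segment (1−x)·R_p = 14.37 Ω.
Lower segment in parallel with the load: 48.93 ‖ 199 = 39.27 Ω.
Then V_out = V_CC · 39.27/(14.37 + 39.27) = 15.74 V.
(Unloaded: V_out = x·V_CC = 16.6 V.)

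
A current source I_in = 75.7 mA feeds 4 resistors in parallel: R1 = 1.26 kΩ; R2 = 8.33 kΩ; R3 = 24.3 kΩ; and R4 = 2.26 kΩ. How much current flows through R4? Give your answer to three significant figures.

Conductances: ΣG = 1/1.26 + 1/8.33 + 1/24.3 + 1/2.26 = 1.397 (1/kΩ).
R4 takes the fraction G_k/ΣG = 0.4425/1.397 = 0.3167, so I = 75.7 × 0.3167 = 23.97 mA.

I ≈ 24.0 mA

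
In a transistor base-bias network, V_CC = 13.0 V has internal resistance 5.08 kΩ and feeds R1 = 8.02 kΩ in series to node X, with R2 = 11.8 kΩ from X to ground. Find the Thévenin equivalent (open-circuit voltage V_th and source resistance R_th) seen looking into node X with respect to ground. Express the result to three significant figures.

V_th ≈ 6.16 V, R_th ≈ 6.21 kΩ

R1' = 5.08 + 8.02 = 13.10 kΩ (source resistance + R1).
Open-circuit (no load on X): V_th = V_CC · R2/(R1' + R2) = 13.0 × 11.8/(13.10 + 11.8) = 6.161 V.
With V_CC suppressed (replaced by a short), R_th = R1' ‖ R2 = (13.10 × 11.8)/(13.10 + 11.8) = 6.208 kΩ.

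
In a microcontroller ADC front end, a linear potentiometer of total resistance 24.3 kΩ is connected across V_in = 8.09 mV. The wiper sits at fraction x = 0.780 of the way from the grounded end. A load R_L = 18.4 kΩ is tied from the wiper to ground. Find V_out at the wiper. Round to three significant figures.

The pot divides into 5.346 kΩ above the wiper and 18.95 kΩ below.
(x·R_p) ‖ R_L = 9.336 kΩ.
V_out = 8.09 × 9.336/(5.346 + 9.336) = 5.144 mV.

V_out ≈ 5.14 mV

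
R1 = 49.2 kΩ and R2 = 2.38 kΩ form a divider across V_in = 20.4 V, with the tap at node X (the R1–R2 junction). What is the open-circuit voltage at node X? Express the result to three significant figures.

V_th ≈ 0.941 V

Open-circuit (no load on X): V_th = V_in · R2/(R1 + R2) = 20.4 × 2.38/(49.20 + 2.38) = 0.9413 V.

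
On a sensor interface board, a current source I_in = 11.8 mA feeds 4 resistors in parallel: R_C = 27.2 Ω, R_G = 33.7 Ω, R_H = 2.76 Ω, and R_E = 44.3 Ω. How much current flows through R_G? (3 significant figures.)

I ≈ 0.776 mA

Total conductance ΣG = 1/27.2 + 1/33.7 + 1/2.76 + 1/44.3 = 0.4513 (units of 1/Ω).
R_G takes the fraction G_k/ΣG = 0.02967/0.4513 = 0.06575, so I = 11.8 × 0.06575 = 0.7758 mA.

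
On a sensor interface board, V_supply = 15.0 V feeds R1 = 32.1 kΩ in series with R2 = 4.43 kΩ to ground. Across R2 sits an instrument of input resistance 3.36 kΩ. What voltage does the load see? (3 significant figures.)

V_out ≈ 0.843 V

The load sits in parallel with R2, giving an effective lower resistance R2' = R2·R_L/(R2+R_L) = 1.911 kΩ.
Then V_out = V_supply · R2'/(R1 + R2') = 15.0 × 1.911/34.01 = 0.8427 V.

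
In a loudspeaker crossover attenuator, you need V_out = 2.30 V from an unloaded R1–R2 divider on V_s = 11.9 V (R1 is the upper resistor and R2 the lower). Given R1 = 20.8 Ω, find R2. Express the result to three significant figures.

R2 ≈ 4.98 Ω

Required fraction k = V_out/V_s = 0.1933.
So R2 = R1 · V_out/(V_s − V_out) = 20.8 × 2.30/(11.9 − 2.30) = 20.8 × 0.2396 = 4.983 Ω.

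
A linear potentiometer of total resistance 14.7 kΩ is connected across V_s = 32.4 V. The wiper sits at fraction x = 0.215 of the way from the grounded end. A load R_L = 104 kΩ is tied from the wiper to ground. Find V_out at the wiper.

The pot divides into 11.54 kΩ above the wiper and 3.160 kΩ below.
(x·R_p) ‖ R_L = 3.067 kΩ.
Loaded-divider output: V_out = 32.4 × 0.2100 = 6.804 V.
(Unloaded: V_out = x·V_s = 6.97 V.)

V_out ≈ 6.80 V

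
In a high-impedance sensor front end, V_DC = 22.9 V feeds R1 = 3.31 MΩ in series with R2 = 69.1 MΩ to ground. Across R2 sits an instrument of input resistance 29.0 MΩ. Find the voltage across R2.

R2 ‖ R_L = (69.1 × 29.0)/(69.1 + 29.0) = 20.43 MΩ.
Voltage divider with the loaded lower leg: V_out = 22.9 × 20.43/(3.31 + 20.43) = 22.9 × 0.8606 = 19.71 V.

V_out ≈ 19.7 V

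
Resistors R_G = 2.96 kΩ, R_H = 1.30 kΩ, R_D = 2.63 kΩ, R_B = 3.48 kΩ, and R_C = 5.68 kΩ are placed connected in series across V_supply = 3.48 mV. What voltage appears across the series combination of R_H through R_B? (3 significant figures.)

V ≈ 1.61 mV

Series total: ΣR = 2.96 + 1.30 + 2.63 + 3.48 + 5.68 = 16.05 kΩ.
R_{R_H..R_B} = 1.30 + 2.63 + 3.48 = 7.410 kΩ.
V = V_supply · R/ΣR = 3.48 × 0.4617 = 1.607 mV.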